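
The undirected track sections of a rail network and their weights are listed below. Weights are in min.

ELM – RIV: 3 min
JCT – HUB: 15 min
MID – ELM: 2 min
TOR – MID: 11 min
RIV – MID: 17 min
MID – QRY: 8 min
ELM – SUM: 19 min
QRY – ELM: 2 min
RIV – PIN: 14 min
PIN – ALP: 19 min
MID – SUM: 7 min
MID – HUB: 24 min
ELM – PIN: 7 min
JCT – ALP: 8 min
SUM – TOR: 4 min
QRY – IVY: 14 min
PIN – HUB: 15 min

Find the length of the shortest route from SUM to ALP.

Candidate routes:
SUM–ELM–PIN–ALP: 19+7+19 = 45
SUM–MID–ELM–PIN–ALP: 7+2+7+19 = 35
SUM–TOR–MID–ELM–PIN–ALP: 4+11+2+7+19 = 43
SUM–MID–QRY–ELM–PIN–ALP: 7+8+2+7+19 = 43
Cheapest is SUM–MID–ELM–PIN–ALP at 35 min.

35 min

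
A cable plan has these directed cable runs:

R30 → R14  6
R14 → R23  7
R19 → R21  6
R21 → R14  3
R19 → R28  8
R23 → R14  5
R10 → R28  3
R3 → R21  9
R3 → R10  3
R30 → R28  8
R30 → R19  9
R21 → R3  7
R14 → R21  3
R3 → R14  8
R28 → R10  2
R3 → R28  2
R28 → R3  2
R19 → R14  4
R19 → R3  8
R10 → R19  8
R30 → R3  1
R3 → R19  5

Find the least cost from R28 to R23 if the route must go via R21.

21

Shortest R28→R21: R28 → R3 → R21 = 11
Best R21 to R23: R21 → R14 → R23 costing 10
Total via R21: 11 + 10 = 21.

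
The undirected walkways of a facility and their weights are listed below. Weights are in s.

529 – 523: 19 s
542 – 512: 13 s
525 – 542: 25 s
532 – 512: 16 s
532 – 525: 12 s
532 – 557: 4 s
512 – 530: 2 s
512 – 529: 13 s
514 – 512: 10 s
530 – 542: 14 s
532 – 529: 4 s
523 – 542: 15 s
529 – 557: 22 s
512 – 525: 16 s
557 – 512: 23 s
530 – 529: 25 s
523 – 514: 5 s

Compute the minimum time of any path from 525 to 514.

Shortest distances from 525:
525: 0
532: 12  (via 525)
529: 16  (via 532)
512: 16  (via 525)
557: 16  (via 532)
530: 18  (via 512)
542: 25  (via 525)
514: 26  (via 512)
Shortest route: 525–512–514 = 26 s.

26 s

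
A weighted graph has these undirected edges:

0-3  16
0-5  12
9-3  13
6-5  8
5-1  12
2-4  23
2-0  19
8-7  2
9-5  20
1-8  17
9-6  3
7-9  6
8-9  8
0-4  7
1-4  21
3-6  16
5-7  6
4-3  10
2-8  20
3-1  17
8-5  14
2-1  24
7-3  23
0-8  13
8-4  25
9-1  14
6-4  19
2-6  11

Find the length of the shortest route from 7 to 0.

15

Candidate routes:
7–9–8–0: 6+8+13 = 27
7–8–0: 2+13 = 15
7–5–0: 6+12 = 18
The minimum is 15 via 7–8–0.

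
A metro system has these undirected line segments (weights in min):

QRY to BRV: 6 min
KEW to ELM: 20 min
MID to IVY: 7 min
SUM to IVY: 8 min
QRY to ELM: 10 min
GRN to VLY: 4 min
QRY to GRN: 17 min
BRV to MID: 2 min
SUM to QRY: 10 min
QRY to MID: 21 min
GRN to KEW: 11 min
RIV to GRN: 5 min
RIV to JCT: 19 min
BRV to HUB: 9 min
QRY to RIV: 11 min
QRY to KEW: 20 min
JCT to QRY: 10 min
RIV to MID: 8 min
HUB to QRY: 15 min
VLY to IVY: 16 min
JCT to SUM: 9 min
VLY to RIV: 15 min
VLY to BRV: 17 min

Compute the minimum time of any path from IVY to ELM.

Candidate routes:
IVY - MID - RIV - QRY - ELM: 7+8+11+10 = 36
IVY - SUM - QRY - ELM: 8+10+10 = 28
IVY - MID - BRV - QRY - ELM: 7+2+6+10 = 25
The minimum is 25 min via IVY - MID - BRV - QRY - ELM.

25 min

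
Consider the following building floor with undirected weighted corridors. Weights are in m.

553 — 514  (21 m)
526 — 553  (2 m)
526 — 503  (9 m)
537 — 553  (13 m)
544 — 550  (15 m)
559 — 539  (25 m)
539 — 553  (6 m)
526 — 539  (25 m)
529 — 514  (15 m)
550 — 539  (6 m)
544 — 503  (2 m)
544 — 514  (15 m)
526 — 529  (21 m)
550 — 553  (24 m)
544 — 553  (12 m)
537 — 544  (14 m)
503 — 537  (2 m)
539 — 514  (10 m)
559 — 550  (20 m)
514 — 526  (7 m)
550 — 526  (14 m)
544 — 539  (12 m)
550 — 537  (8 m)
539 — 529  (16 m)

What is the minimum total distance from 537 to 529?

30 m

Candidate routes:
537–550–539–529: 8+6+16 = 30
537–503–526–529: 2+9+21 = 32
The minimum is 30 m via 537–550–539–529.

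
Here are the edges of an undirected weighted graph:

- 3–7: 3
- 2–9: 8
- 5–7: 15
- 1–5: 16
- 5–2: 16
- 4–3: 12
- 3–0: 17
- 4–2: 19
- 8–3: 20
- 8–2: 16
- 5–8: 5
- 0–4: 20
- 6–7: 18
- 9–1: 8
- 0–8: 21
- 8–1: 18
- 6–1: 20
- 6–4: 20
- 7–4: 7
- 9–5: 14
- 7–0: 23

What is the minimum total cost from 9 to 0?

40

Settle nodes by increasing distance from 9:
9: 0
1: 8  (via 9)
2: 8  (via 9)
5: 14  (via 9)
8: 19  (via 5)
4: 27  (via 2)
6: 28  (via 1)
7: 29  (via 5)
3: 32  (via 7)
0: 40  (via 8)
Shortest route: 9 → 5 → 8 → 0 = 40.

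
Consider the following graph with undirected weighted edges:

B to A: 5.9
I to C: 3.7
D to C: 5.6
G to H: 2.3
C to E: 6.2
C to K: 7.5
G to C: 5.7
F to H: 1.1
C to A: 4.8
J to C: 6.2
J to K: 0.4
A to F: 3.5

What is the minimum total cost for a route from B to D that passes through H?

Best B to H: B–A–F–H costing 10.5
Shortest H→D: H–G–C–D = 13.6
Total via H: 10.5 + 13.6 = 24.1.

24.1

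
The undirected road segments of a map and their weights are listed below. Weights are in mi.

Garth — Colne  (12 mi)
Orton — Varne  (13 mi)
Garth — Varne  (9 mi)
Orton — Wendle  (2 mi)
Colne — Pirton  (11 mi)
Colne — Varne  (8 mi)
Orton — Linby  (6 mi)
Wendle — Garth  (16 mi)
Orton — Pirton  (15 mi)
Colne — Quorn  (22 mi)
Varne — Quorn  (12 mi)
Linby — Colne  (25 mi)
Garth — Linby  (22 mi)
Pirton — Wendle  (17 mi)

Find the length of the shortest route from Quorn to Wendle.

Shortest distances from Quorn:
Quorn: 0
Varne: 12  (via Quorn)
Colne: 20  (via Varne)
Garth: 21  (via Varne)
Orton: 25  (via Varne)
Wendle: 27  (via Orton)
Shortest route: Quorn → Varne → Orton → Wendle = 27 mi.

27 mi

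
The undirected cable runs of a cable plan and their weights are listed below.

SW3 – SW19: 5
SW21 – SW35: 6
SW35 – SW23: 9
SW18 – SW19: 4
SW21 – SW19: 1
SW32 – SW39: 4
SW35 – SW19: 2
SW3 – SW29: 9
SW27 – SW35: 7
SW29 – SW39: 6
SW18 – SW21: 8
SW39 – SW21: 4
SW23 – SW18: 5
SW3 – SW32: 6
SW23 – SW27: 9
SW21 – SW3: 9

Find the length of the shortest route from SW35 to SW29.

Settle nodes by increasing distance from SW35:
SW35: 0
SW19: 2  (via SW35)
SW21: 3  (via SW19)
SW18: 6  (via SW19)
SW27: 7  (via SW35)
SW39: 7  (via SW21)
SW3: 7  (via SW19)
SW23: 9  (via SW35)
SW32: 11  (via SW39)
SW29: 13  (via SW39)
Shortest route: SW35 → SW19 → SW21 → SW39 → SW29 = 13.

13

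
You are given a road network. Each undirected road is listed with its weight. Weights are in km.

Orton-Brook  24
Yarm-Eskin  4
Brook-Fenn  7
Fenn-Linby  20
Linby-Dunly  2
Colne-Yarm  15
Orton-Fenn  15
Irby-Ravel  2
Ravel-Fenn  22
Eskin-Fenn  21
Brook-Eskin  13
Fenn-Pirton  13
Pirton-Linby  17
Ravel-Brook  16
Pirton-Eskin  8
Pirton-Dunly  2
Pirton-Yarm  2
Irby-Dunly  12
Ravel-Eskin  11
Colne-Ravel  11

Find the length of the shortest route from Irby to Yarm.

16 km

Shortest distances from Irby:
Irby: 0
Ravel: 2  (via Irby)
Dunly: 12  (via Irby)
Eskin: 13  (via Ravel)
Colne: 13  (via Ravel)
Pirton: 14  (via Dunly)
Linby: 14  (via Dunly)
Yarm: 16  (via Pirton)
Shortest route: Irby–Dunly–Pirton–Yarm = 16 km.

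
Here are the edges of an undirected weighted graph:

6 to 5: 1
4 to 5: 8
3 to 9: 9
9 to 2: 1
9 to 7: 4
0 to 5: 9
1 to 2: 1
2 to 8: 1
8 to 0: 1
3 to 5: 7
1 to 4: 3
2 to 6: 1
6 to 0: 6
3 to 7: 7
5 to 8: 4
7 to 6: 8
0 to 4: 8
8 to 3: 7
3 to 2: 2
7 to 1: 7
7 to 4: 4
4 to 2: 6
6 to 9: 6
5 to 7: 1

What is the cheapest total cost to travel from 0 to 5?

Candidate routes:
0 → 8 → 2 → 6 → 5: 1+1+1+1 = 4
0 → 8 → 5: 1+4 = 5
0 → 6 → 5: 6+1 = 7
The minimum is 4 via 0 → 8 → 2 → 6 → 5.

4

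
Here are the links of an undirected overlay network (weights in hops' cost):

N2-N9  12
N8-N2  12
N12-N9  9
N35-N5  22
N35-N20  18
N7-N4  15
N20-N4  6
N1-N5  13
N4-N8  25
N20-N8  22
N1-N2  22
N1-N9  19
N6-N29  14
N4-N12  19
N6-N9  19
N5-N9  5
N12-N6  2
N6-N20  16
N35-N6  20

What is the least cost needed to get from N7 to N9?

Shortest distances from N7:
N7: 0
N4: 15  (via N7)
N20: 21  (via N4)
N12: 34  (via N4)
N6: 36  (via N12)
N35: 39  (via N20)
N8: 40  (via N4)
N9: 43  (via N12)
Shortest route: N7–N4–N12–N9 = 43 hops' cost.

43 hops' cost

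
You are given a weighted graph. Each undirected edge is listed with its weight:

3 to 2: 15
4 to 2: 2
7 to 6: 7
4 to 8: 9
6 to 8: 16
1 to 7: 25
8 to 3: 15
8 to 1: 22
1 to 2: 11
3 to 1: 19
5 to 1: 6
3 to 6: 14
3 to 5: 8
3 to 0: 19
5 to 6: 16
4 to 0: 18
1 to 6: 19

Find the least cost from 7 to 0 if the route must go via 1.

56

Best 7 to 1: 7–1 costing 25
Best 1 to 0: 1–2–4–0 costing 31
Total via 1: 25 + 31 = 56.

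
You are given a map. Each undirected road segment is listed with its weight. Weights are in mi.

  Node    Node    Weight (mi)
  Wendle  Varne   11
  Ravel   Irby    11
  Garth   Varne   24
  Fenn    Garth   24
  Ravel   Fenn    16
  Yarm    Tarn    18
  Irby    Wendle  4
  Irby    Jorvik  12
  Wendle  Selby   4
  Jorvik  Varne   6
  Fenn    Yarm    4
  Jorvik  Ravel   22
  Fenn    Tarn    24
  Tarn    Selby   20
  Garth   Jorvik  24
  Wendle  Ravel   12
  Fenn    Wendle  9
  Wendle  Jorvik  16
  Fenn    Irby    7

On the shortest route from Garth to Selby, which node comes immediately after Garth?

Fenn

Enumerating some paths:
Garth–Fenn–Wendle–Selby: 24+9+4 = 37
Garth–Jorvik–Wendle–Selby: 24+16+4 = 44
Garth–Fenn–Irby–Wendle–Selby: 24+7+4+4 = 39
Garth–Varne–Wendle–Selby: 24+11+4 = 39
The minimum is 37 mi via Garth–Fenn–Wendle–Selby.
So from Garth the first move is to Fenn.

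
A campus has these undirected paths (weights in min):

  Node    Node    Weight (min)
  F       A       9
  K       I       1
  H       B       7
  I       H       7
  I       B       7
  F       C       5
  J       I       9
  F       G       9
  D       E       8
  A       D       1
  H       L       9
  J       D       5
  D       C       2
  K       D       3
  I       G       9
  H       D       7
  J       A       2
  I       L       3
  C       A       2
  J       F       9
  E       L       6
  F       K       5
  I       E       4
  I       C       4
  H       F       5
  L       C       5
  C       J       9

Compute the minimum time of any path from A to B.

Compare a few routes:
A–D–C–I–B: 1+2+4+7 = 14
A–D–K–I–B: 1+3+1+7 = 12
A–C–I–B: 2+4+7 = 13
The minimum is 12 min via A–D–K–I–B.

12 min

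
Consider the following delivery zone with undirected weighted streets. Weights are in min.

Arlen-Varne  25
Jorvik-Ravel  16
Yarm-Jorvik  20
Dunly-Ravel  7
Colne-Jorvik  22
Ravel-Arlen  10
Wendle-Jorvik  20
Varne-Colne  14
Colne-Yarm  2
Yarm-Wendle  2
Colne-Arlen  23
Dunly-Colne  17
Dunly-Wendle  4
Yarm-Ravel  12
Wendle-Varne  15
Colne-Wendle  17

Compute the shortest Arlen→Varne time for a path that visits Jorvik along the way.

61 min

Shortest Arlen→Jorvik: Arlen–Ravel–Jorvik = 26
Best Jorvik to Varne: Jorvik–Wendle–Varne costing 35
Total via Jorvik: 26 + 35 = 61 min.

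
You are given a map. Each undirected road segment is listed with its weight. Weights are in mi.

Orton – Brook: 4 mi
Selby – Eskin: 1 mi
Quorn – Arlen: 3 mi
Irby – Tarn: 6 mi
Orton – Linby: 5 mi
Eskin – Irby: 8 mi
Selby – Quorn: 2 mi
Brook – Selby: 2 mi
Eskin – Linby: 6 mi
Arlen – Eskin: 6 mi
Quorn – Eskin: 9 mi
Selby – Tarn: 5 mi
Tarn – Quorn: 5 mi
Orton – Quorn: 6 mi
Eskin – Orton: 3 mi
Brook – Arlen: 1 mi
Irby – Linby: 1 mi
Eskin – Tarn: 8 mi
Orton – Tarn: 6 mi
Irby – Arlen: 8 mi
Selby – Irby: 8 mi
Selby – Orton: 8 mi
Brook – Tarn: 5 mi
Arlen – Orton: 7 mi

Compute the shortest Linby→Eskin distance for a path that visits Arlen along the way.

Best Linby to Arlen: Linby → Irby → Arlen costing 9
Shortest Arlen→Eskin: Arlen → Brook → Selby → Eskin = 4
Total via Arlen: 9 + 4 = 13 mi.

13 mi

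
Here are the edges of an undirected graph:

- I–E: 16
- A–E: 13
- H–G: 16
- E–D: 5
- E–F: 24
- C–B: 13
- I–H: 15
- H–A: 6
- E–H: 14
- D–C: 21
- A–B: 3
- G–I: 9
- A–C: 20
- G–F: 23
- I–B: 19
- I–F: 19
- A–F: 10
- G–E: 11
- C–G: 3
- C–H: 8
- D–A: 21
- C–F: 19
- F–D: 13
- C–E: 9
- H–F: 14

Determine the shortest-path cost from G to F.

Settle nodes by increasing distance from G:
G: 0
C: 3  (via G)
I: 9  (via G)
E: 11  (via G)
H: 11  (via C)
B: 16  (via C)
D: 16  (via E)
A: 17  (via H)
F: 22  (via C)
Shortest route: G → C → F = 22.

22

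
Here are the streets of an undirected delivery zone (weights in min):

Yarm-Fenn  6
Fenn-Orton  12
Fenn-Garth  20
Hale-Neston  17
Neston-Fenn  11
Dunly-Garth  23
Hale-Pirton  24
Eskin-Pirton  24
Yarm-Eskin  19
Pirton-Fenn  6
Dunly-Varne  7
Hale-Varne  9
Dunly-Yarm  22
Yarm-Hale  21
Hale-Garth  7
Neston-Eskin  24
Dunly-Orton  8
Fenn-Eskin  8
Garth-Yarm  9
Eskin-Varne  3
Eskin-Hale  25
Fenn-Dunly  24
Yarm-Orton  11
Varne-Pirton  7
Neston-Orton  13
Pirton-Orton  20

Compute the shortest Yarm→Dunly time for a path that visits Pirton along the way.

26 min

Shortest Yarm→Pirton: Yarm–Fenn–Pirton = 12
Best Pirton to Dunly: Pirton–Varne–Dunly costing 14
Total via Pirton: 12 + 14 = 26 min.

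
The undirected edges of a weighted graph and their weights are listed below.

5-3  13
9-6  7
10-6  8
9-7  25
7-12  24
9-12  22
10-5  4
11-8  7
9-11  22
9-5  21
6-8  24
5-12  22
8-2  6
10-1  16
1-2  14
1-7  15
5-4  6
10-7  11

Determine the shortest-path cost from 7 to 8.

Compare a few routes:
7 - 9 - 11 - 8: 25+22+7 = 54
7 - 1 - 2 - 8: 15+14+6 = 35
7 - 10 - 1 - 2 - 8: 11+16+14+6 = 47
7 - 10 - 6 - 8: 11+8+24 = 43
The minimum is 35 via 7 - 1 - 2 - 8.

35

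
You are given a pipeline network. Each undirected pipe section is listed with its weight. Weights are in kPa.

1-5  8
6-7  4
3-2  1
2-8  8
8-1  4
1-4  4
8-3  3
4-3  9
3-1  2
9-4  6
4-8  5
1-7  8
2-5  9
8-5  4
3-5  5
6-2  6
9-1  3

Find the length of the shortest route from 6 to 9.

12 kPa

Running Dijkstra from 6:
6: 0
7: 4  (via 6)
2: 6  (via 6)
3: 7  (via 2)
1: 9  (via 3)
8: 10  (via 3)
5: 12  (via 3)
9: 12  (via 1)
Shortest route: 6 → 2 → 3 → 1 → 9 = 12 kPa.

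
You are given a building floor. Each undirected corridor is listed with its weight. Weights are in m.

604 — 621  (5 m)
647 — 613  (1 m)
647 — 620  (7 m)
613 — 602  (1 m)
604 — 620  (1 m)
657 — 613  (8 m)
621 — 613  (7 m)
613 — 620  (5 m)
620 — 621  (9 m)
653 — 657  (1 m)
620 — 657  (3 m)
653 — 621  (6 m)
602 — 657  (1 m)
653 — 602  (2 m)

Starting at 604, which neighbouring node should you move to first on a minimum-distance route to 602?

620

Compare a few routes:
604–620–613–602: 1+5+1 = 7
604–620–647–613–602: 1+7+1+1 = 10
604–620–657–653–602: 1+3+1+2 = 7
604–620–657–602: 1+3+1 = 5
The minimum is 5 m via 604–620–657–602.
So from 604 the first move is to 620.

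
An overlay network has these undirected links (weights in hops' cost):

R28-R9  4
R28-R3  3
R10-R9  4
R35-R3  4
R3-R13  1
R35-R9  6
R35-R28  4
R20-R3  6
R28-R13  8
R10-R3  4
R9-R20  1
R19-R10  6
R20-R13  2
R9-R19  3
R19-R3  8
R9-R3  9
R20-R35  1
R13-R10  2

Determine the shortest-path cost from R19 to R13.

Running Dijkstra from R19:
R19: 0
R9: 3  (via R19)
R20: 4  (via R9)
R35: 5  (via R20)
R10: 6  (via R19)
R13: 6  (via R20)
Shortest route: R19 → R9 → R20 → R13 = 6 hops' cost.

6 hops' cost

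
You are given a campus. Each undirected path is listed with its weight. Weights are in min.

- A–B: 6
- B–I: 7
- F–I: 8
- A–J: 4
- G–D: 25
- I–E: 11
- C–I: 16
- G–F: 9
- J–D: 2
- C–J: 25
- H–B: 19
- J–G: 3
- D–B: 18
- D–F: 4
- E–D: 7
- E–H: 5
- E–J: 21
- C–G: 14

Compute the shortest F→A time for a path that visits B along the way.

Shortest F→B: F → I → B = 15
Best B to A: B → A costing 6
Total via B: 15 + 6 = 21 min.

21 min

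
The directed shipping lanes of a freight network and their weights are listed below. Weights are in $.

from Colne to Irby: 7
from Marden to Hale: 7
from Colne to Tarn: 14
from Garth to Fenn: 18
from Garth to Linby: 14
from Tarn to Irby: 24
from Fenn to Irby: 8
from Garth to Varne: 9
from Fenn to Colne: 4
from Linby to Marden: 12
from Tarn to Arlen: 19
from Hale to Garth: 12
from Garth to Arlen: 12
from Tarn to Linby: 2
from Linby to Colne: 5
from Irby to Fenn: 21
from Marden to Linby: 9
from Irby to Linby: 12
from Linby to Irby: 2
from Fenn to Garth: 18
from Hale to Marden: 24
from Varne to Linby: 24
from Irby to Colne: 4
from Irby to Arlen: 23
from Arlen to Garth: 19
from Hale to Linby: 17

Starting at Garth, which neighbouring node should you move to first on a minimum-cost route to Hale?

Compare a few routes:
Garth → Linby → Marden → Hale: 14+12+7 = 33
Garth → Varne → Linby → Marden → Hale: 9+24+12+7 = 52
Cheapest is Garth → Linby → Marden → Hale at $33.
So from Garth the first move is to Linby.

Linby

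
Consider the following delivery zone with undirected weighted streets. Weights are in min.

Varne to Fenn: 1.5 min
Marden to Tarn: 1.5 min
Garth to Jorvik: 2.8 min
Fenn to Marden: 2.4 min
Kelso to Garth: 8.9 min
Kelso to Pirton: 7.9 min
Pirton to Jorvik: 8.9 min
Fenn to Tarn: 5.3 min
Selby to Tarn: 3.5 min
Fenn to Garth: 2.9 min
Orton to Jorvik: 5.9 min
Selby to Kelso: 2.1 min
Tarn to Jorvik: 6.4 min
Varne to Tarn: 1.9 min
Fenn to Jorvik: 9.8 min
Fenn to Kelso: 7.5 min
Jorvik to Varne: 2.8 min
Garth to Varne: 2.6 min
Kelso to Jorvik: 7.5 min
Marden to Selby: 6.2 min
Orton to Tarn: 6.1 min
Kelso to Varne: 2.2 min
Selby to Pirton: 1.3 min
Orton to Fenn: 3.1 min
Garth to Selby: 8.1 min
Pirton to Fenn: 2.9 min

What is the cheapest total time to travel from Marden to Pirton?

Shortest distances from Marden:
Marden: 0
Tarn: 1.5  (via Marden)
Fenn: 2.4  (via Marden)
Varne: 3.4  (via Tarn)
Selby: 5  (via Tarn)
Garth: 5.3  (via Fenn)
Pirton: 5.3  (via Fenn)
Shortest route: Marden → Fenn → Pirton = 5.3 min.

5.3 min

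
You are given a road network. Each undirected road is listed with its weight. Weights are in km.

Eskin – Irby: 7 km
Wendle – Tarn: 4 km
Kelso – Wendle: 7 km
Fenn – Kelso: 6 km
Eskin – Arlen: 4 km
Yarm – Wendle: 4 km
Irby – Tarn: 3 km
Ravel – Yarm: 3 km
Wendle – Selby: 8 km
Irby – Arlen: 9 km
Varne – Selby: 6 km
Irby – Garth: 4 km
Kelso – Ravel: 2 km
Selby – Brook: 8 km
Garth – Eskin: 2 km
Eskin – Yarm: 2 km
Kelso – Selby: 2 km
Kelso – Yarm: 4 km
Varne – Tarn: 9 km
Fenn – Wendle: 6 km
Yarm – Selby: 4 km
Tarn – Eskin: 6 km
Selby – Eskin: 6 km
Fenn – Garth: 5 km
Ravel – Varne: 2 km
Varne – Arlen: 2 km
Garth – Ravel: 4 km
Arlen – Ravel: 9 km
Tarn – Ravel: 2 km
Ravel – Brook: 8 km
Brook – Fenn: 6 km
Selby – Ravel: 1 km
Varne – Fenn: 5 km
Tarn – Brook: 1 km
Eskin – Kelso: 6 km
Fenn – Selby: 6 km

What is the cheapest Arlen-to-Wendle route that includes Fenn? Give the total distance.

13 km

Best Arlen to Fenn: Arlen–Varne–Fenn costing 7
Shortest Fenn→Wendle: Fenn–Wendle = 6
Total via Fenn: 7 + 6 = 13 km.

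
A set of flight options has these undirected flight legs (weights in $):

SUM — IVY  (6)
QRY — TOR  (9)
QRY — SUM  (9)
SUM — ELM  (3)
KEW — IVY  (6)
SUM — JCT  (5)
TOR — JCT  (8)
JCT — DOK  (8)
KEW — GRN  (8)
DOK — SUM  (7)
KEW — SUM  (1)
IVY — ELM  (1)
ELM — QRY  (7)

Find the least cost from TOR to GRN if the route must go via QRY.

Best TOR to QRY: TOR–QRY costing 9
Shortest QRY→GRN: QRY–SUM–KEW–GRN = 18
Total via QRY: 9 + 18 = $27.

$27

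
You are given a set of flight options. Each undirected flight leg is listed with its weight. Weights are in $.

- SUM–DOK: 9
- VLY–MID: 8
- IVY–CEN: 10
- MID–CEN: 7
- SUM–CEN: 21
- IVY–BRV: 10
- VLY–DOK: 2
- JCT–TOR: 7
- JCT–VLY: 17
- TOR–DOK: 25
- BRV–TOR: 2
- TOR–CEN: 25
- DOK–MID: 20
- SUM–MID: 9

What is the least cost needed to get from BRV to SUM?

Candidate routes:
BRV → TOR → CEN → MID → SUM: 2+25+7+9 = 43
BRV → IVY → CEN → MID → SUM: 10+10+7+9 = 36
BRV → TOR → JCT → VLY → DOK → SUM: 2+7+17+2+9 = 37
BRV → IVY → CEN → SUM: 10+10+21 = 41
The minimum is $36 via BRV → IVY → CEN → MID → SUM.

$36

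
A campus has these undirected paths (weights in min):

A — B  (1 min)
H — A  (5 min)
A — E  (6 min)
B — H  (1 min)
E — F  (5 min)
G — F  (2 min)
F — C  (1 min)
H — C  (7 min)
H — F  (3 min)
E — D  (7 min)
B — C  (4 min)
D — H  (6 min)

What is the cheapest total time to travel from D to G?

11 min

Running Dijkstra from D:
D: 0
H: 6  (via D)
B: 7  (via H)
E: 7  (via D)
A: 8  (via B)
F: 9  (via H)
C: 10  (via F)
G: 11  (via F)
Shortest route: D–H–F–G = 11 min.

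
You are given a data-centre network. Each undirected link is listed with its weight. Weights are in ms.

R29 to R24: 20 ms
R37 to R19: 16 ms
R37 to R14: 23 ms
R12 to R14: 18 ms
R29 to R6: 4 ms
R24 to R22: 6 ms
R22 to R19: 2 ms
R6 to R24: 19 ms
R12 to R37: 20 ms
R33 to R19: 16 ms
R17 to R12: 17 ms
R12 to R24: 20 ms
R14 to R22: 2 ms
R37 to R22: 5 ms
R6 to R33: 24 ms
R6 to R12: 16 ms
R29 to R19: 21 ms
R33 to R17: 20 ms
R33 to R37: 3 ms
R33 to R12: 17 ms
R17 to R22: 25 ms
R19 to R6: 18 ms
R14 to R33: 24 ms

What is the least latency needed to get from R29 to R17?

37 ms

Shortest distances from R29:
R29: 0
R6: 4  (via R29)
R24: 20  (via R29)
R12: 20  (via R6)
R19: 21  (via R29)
R22: 23  (via R19)
R14: 25  (via R22)
R37: 28  (via R22)
R33: 28  (via R6)
R17: 37  (via R12)
Shortest route: R29 → R6 → R12 → R17 = 37 ms.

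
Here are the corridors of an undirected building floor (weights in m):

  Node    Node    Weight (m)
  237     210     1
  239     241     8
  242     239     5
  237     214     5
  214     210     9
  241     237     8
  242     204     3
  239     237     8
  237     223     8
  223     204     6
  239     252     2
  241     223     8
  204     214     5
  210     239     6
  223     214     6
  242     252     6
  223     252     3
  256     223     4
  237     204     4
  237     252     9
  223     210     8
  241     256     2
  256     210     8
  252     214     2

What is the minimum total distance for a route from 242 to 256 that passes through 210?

Best 242 to 210: 242–204–237–210 costing 8
Shortest 210→256: 210–256 = 8
Total via 210: 8 + 8 = 16 m.

16 m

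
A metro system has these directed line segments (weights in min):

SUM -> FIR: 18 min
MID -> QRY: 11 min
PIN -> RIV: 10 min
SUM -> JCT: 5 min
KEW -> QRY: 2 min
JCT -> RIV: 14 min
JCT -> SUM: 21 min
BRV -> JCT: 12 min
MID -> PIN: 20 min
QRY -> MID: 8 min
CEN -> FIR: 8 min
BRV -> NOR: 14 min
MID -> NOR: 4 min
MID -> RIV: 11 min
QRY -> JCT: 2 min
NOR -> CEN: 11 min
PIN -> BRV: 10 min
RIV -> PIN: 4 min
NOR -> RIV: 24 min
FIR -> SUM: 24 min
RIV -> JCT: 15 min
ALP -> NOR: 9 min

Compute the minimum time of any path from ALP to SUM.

52 min

Compare a few routes:
ALP–NOR–CEN–FIR–SUM: 9+11+8+24 = 52
ALP–NOR–RIV–JCT–SUM: 9+24+15+21 = 69
ALP–NOR–RIV–PIN–BRV–JCT–SUM: 9+24+4+10+12+21 = 80
Cheapest is ALP–NOR–CEN–FIR–SUM at 52 min.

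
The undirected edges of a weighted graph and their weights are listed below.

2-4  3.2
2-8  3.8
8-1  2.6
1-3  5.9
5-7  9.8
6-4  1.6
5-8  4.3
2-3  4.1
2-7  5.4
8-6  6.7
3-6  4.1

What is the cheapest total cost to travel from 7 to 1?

11.8

Running Dijkstra from 7:
7: 0
2: 5.4  (via 7)
4: 8.6  (via 2)
8: 9.2  (via 2)
3: 9.5  (via 2)
5: 9.8  (via 7)
6: 10.2  (via 4)
1: 11.8  (via 8)
Shortest route: 7–2–8–1 = 11.8.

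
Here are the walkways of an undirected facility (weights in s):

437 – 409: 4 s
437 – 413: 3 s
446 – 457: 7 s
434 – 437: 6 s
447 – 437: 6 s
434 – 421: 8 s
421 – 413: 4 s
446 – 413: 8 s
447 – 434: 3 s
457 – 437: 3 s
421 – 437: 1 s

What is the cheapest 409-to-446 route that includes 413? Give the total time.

Best 409 to 413: 409 → 437 → 413 costing 7
Shortest 413→446: 413 → 446 = 8
Total via 413: 7 + 8 = 15 s.

15 s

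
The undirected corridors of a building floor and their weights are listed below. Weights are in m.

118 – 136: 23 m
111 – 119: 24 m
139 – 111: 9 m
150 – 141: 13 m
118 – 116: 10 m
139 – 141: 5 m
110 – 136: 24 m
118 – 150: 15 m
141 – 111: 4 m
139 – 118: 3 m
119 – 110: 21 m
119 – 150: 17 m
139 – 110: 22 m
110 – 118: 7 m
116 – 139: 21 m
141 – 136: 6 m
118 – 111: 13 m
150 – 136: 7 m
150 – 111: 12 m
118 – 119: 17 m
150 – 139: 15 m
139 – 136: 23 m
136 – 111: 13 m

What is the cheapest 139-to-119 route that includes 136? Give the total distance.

Best 139 to 136: 139–141–136 costing 11
Shortest 136→119: 136–150–119 = 24
Total via 136: 11 + 24 = 35 m.

35 m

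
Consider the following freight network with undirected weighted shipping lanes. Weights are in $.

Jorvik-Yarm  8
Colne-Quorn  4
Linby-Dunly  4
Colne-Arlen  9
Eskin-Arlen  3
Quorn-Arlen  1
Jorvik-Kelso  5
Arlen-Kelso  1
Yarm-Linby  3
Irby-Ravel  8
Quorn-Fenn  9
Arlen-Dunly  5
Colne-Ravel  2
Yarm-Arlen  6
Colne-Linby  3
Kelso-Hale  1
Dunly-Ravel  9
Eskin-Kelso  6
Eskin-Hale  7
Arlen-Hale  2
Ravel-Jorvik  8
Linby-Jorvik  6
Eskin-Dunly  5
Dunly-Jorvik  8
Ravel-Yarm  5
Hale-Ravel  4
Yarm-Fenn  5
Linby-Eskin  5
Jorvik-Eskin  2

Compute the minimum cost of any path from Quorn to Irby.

$14

Compare a few routes:
Quorn - Arlen - Kelso - Hale - Ravel - Irby: 1+1+1+4+8 = 15
Quorn - Arlen - Hale - Ravel - Irby: 1+2+4+8 = 15
Quorn - Colne - Ravel - Irby: 4+2+8 = 14
Quorn - Arlen - Yarm - Ravel - Irby: 1+6+5+8 = 20
The minimum is $14 via Quorn - Colne - Ravel - Irby.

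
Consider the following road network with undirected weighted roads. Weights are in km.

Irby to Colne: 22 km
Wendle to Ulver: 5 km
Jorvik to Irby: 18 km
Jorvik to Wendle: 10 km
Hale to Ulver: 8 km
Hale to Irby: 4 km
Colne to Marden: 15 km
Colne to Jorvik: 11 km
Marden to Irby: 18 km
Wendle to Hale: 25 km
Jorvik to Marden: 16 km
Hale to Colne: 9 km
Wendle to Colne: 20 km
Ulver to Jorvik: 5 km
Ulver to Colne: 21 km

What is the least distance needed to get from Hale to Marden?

Compare a few routes:
Hale–Colne–Marden: 9+15 = 24
Hale–Ulver–Jorvik–Marden: 8+5+16 = 29
Hale–Irby–Marden: 4+18 = 22
Cheapest is Hale–Irby–Marden at 22 km.

22 km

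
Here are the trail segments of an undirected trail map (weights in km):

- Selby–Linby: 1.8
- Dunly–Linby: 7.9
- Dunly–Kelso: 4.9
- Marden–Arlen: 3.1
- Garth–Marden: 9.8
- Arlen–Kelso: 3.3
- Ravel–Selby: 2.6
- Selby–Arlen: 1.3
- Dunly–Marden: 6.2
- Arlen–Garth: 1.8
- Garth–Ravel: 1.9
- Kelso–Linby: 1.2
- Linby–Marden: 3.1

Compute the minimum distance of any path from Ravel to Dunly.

Settle nodes by increasing distance from Ravel:
Ravel: 0
Garth: 1.9  (via Ravel)
Selby: 2.6  (via Ravel)
Arlen: 3.7  (via Garth)
Linby: 4.4  (via Selby)
Kelso: 5.6  (via Linby)
Marden: 6.8  (via Arlen)
Dunly: 10.5  (via Kelso)
Shortest route: Ravel–Selby–Linby–Kelso–Dunly = 10.5 km.

10.5 km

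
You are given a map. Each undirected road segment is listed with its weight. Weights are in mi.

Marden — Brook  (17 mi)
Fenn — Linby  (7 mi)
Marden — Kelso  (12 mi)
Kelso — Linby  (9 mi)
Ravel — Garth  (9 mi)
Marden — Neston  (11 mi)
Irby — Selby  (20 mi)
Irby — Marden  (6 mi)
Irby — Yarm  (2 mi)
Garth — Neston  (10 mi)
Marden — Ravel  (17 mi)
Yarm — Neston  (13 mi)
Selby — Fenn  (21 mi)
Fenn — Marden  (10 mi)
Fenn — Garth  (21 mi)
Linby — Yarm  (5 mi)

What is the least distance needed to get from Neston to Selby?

Settle nodes by increasing distance from Neston:
Neston: 0
Garth: 10  (via Neston)
Marden: 11  (via Neston)
Yarm: 13  (via Neston)
Irby: 15  (via Yarm)
Linby: 18  (via Yarm)
Ravel: 19  (via Garth)
Fenn: 21  (via Marden)
Kelso: 23  (via Marden)
Brook: 28  (via Marden)
Selby: 35  (via Irby)
Shortest route: Neston–Yarm–Irby–Selby = 35 mi.

35 mi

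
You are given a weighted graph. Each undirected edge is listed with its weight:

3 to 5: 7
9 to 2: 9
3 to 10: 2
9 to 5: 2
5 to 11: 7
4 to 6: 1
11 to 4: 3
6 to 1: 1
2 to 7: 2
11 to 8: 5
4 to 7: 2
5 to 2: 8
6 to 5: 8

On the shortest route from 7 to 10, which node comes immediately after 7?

Candidate routes:
7–2–9–5–3–10: 2+9+2+7+2 = 22
7–4–6–5–3–10: 2+1+8+7+2 = 20
7–2–5–3–10: 2+8+7+2 = 19
7–4–11–5–3–10: 2+3+7+7+2 = 21
The minimum is 19 via 7–2–5–3–10.
So from 7 the first move is to 2.

2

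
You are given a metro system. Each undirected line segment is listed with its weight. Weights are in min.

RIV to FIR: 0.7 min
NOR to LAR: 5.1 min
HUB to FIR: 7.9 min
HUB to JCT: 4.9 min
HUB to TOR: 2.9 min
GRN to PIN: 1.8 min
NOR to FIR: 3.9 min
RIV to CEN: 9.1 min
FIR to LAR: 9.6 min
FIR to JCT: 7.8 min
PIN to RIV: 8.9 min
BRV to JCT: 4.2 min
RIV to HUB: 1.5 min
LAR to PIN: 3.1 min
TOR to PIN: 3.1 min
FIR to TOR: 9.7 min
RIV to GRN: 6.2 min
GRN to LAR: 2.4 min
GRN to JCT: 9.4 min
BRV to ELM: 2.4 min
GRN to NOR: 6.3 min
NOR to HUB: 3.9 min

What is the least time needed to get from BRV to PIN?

15.1 min

Settle nodes by increasing distance from BRV:
BRV: 0
ELM: 2.4  (via BRV)
JCT: 4.2  (via BRV)
HUB: 9.1  (via JCT)
RIV: 10.6  (via HUB)
FIR: 11.3  (via RIV)
TOR: 12  (via HUB)
NOR: 13  (via HUB)
GRN: 13.6  (via JCT)
PIN: 15.1  (via TOR)
Shortest route: BRV–JCT–HUB–TOR–PIN = 15.1 min.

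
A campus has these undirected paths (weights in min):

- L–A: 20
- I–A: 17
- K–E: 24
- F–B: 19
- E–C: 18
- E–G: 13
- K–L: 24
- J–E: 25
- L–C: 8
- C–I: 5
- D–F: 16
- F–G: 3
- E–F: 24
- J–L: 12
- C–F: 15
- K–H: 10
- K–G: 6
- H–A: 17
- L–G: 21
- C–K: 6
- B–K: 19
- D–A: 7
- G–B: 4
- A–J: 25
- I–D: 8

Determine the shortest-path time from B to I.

Compare a few routes:
B - G - F - C - I: 4+3+15+5 = 27
B - G - K - C - I: 4+6+6+5 = 21
Cheapest is B - G - K - C - I at 21 min.

21 min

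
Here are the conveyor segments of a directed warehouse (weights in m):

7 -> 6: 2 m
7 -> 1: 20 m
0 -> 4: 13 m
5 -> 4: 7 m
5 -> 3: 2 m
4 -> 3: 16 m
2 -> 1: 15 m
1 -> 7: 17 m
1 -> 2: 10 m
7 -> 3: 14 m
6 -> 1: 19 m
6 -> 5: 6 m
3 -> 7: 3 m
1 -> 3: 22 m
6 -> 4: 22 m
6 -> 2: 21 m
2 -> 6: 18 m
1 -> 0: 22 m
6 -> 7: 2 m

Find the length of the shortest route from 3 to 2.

26 m

Candidate routes:
3 - 7 - 6 - 1 - 2: 3+2+19+10 = 34
3 - 7 - 6 - 2: 3+2+21 = 26
3 - 7 - 1 - 2: 3+20+10 = 33
The minimum is 26 m via 3 - 7 - 6 - 2.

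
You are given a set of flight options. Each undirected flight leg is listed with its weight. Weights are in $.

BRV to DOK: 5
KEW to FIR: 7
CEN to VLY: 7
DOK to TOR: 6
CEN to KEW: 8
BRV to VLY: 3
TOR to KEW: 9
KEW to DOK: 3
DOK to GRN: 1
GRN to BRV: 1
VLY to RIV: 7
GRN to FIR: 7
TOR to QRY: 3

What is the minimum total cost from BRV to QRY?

Running Dijkstra from BRV:
BRV: 0
GRN: 1  (via BRV)
DOK: 2  (via GRN)
VLY: 3  (via BRV)
KEW: 5  (via DOK)
FIR: 8  (via GRN)
TOR: 8  (via DOK)
CEN: 10  (via VLY)
RIV: 10  (via VLY)
QRY: 11  (via TOR)
Shortest route: BRV → GRN → DOK → TOR → QRY = $11.

$11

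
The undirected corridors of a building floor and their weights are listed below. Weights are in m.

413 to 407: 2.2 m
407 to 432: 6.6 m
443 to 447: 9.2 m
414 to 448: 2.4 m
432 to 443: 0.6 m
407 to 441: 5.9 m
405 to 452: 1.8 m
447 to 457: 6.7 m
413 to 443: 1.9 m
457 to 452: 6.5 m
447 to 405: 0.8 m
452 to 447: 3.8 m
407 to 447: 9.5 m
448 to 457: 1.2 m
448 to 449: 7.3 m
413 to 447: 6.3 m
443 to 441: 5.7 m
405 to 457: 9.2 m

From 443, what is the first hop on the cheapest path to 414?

413

Compare a few routes:
443 → 447 → 457 → 448 → 414: 9.2+6.7+1.2+2.4 = 19.5
443 → 413 → 447 → 405 → 452 → 457 → 448 → 414: 1.9+6.3+0.8+1.8+6.5+1.2+2.4 = 20.9
443 → 413 → 447 → 457 → 448 → 414: 1.9+6.3+6.7+1.2+2.4 = 18.5
Cheapest is 443 → 413 → 447 → 457 → 448 → 414 at 18.5 m.
So from 443 the first move is to 413.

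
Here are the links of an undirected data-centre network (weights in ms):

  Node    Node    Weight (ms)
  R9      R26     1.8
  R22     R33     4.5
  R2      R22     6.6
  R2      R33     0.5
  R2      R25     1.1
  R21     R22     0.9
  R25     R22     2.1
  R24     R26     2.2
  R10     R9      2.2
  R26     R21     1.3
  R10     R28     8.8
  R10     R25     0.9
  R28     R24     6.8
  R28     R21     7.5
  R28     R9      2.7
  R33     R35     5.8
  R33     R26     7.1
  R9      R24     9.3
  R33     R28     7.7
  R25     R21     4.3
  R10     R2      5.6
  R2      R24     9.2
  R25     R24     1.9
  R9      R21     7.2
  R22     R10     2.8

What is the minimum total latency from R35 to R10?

Compare a few routes:
R35 - R33 - R22 - R10: 5.8+4.5+2.8 = 13.1
R35 - R33 - R2 - R10: 5.8+0.5+5.6 = 11.9
R35 - R33 - R2 - R25 - R22 - R10: 5.8+0.5+1.1+2.1+2.8 = 12.3
R35 - R33 - R2 - R25 - R10: 5.8+0.5+1.1+0.9 = 8.3
Cheapest is R35 - R33 - R2 - R25 - R10 at 8.3 ms.

8.3 ms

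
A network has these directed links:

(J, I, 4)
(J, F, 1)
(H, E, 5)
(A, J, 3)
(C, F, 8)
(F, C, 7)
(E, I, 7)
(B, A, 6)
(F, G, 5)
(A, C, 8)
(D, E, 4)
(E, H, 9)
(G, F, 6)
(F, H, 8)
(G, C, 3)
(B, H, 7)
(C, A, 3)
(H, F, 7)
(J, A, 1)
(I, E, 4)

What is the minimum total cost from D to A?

Enumerating some paths:
D - E - H - F - G - C - A: 4+9+7+5+3+3 = 31
D - E - H - F - C - A: 4+9+7+7+3 = 30
The minimum is 30 via D - E - H - F - C - A.

30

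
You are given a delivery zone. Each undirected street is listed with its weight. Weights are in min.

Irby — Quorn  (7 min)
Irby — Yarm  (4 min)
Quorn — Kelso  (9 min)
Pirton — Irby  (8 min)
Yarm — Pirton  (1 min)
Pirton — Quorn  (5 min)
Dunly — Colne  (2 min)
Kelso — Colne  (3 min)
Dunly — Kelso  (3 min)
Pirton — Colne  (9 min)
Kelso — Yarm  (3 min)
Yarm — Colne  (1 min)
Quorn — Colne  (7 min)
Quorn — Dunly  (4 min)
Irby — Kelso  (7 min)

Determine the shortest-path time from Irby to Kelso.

7 min

Shortest distances from Irby:
Irby: 0
Yarm: 4  (via Irby)
Colne: 5  (via Yarm)
Pirton: 5  (via Yarm)
Dunly: 7  (via Colne)
Kelso: 7  (via Irby)
Shortest route: Irby–Kelso = 7 min.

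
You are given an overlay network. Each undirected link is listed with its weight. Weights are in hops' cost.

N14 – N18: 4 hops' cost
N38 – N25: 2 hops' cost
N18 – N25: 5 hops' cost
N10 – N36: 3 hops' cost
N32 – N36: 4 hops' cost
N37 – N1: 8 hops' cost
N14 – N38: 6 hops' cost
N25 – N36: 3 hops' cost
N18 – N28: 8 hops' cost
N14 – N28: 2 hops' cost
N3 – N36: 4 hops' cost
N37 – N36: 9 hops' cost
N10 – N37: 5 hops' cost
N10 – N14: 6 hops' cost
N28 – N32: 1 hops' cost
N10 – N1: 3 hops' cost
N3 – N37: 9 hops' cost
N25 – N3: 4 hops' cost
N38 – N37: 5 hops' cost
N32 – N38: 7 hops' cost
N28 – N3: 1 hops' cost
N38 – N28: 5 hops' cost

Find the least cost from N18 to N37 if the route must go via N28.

16 hops' cost

Best N18 to N28: N18 → N14 → N28 costing 6
Best N28 to N37: N28 → N3 → N37 costing 10
Total via N28: 6 + 10 = 16 hops' cost.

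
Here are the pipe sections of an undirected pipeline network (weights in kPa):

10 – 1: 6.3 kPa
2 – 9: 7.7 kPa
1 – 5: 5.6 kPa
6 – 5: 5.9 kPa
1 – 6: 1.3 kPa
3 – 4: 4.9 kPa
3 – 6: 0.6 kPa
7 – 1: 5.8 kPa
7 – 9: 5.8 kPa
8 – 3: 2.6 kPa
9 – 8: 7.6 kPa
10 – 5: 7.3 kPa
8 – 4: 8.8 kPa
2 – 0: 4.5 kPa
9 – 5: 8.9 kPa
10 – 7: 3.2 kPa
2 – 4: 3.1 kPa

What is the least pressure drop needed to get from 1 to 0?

14.4 kPa

Running Dijkstra from 1:
1: 0
6: 1.3  (via 1)
3: 1.9  (via 6)
8: 4.5  (via 3)
5: 5.6  (via 1)
7: 5.8  (via 1)
10: 6.3  (via 1)
4: 6.8  (via 3)
2: 9.9  (via 4)
9: 11.6  (via 7)
0: 14.4  (via 2)
Shortest route: 1 → 6 → 3 → 4 → 2 → 0 = 14.4 kPa.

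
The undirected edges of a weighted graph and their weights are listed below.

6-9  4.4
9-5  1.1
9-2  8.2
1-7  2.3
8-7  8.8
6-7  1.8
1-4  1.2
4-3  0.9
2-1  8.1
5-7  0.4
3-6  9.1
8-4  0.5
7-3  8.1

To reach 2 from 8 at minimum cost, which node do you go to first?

Enumerating some paths:
8–4–1–7–5–9–2: 0.5+1.2+2.3+0.4+1.1+8.2 = 13.7
8–7–5–9–2: 8.8+0.4+1.1+8.2 = 18.5
8–4–1–7–6–9–2: 0.5+1.2+2.3+1.8+4.4+8.2 = 18.4
8–4–1–2: 0.5+1.2+8.1 = 9.8
Cheapest is 8–4–1–2 at 9.8.
So from 8 the first move is to 4.

4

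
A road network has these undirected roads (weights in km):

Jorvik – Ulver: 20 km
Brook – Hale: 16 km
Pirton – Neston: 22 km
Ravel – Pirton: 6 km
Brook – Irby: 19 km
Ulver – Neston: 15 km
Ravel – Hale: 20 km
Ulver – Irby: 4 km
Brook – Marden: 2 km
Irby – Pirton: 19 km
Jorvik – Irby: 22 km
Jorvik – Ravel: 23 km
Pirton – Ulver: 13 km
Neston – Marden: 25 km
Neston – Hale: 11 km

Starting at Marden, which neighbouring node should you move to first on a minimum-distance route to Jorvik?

Brook

Candidate routes:
Marden–Brook–Irby–Ulver–Jorvik: 2+19+4+20 = 45
Marden–Brook–Irby–Jorvik: 2+19+22 = 43
Marden–Neston–Ulver–Jorvik: 25+15+20 = 60
Cheapest is Marden–Brook–Irby–Jorvik at 43 km.
So from Marden the first move is to Brook.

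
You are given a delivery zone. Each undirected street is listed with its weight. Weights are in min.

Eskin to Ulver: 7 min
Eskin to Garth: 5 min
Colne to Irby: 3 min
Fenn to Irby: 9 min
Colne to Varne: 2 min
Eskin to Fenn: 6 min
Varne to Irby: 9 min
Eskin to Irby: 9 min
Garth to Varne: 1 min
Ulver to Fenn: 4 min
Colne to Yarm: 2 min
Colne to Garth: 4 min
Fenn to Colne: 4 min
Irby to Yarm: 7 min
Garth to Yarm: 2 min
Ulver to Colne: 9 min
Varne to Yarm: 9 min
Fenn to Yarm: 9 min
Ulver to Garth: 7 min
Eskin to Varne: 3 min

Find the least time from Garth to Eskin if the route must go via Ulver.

14 min

Best Garth to Ulver: Garth–Ulver costing 7
Best Ulver to Eskin: Ulver–Eskin costing 7
Total via Ulver: 7 + 7 = 14 min.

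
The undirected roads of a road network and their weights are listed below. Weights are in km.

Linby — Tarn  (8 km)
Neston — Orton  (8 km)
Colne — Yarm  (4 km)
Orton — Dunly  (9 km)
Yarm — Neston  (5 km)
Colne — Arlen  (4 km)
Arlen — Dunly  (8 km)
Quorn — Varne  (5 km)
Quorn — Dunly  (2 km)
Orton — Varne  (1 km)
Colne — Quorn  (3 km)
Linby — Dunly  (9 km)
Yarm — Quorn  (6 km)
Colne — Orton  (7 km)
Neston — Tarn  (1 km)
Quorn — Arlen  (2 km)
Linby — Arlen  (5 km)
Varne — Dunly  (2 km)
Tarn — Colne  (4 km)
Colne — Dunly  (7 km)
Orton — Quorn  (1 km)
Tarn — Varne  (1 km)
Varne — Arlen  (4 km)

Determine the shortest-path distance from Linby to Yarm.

13 km

Enumerating some paths:
Linby → Arlen → Quorn → Yarm: 5+2+6 = 13
Linby → Arlen → Quorn → Colne → Yarm: 5+2+3+4 = 14
Cheapest is Linby → Arlen → Quorn → Yarm at 13 km.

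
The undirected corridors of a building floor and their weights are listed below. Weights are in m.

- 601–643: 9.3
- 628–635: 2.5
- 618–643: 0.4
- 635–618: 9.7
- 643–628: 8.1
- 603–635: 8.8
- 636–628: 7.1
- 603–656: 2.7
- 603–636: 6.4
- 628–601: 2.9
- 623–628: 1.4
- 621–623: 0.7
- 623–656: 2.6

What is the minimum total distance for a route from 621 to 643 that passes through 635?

14.7 m

Shortest 621→635: 621 → 623 → 628 → 635 = 4.6
Best 635 to 643: 635 → 618 → 643 costing 10.1
Total via 635: 4.6 + 10.1 = 14.7 m.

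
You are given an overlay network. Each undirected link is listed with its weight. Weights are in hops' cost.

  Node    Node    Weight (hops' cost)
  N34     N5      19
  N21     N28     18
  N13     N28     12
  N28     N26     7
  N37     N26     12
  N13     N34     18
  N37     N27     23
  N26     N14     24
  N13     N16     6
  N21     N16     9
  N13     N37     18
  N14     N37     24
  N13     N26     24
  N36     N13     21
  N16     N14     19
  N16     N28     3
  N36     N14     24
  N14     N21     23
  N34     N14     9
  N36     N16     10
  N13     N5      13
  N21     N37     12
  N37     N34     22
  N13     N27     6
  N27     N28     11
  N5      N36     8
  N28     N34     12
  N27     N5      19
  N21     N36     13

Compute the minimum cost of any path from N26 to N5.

28 hops' cost

Shortest distances from N26:
N26: 0
N28: 7  (via N26)
N16: 10  (via N28)
N37: 12  (via N26)
N13: 16  (via N16)
N27: 18  (via N28)
N21: 19  (via N16)
N34: 19  (via N28)
N36: 20  (via N16)
N14: 24  (via N26)
N5: 28  (via N36)
Shortest route: N26–N28–N16–N36–N5 = 28 hops' cost.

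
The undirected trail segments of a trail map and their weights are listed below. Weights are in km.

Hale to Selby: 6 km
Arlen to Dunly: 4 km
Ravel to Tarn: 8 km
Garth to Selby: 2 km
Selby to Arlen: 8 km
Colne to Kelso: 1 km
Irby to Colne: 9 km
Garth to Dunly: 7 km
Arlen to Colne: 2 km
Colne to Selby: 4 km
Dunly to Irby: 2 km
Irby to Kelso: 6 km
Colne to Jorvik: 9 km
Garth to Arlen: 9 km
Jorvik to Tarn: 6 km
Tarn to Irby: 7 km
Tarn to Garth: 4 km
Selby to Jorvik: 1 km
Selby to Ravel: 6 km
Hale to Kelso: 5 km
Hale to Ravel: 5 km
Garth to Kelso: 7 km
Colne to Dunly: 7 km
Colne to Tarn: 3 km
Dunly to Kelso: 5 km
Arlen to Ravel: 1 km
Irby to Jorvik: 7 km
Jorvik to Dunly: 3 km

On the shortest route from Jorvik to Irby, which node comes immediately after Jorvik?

Candidate routes:
Jorvik → Irby: 7 = 7
Jorvik → Dunly → Irby: 3+2 = 5
Cheapest is Jorvik → Dunly → Irby at 5 km.
So from Jorvik the first move is to Dunly.

Dunly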